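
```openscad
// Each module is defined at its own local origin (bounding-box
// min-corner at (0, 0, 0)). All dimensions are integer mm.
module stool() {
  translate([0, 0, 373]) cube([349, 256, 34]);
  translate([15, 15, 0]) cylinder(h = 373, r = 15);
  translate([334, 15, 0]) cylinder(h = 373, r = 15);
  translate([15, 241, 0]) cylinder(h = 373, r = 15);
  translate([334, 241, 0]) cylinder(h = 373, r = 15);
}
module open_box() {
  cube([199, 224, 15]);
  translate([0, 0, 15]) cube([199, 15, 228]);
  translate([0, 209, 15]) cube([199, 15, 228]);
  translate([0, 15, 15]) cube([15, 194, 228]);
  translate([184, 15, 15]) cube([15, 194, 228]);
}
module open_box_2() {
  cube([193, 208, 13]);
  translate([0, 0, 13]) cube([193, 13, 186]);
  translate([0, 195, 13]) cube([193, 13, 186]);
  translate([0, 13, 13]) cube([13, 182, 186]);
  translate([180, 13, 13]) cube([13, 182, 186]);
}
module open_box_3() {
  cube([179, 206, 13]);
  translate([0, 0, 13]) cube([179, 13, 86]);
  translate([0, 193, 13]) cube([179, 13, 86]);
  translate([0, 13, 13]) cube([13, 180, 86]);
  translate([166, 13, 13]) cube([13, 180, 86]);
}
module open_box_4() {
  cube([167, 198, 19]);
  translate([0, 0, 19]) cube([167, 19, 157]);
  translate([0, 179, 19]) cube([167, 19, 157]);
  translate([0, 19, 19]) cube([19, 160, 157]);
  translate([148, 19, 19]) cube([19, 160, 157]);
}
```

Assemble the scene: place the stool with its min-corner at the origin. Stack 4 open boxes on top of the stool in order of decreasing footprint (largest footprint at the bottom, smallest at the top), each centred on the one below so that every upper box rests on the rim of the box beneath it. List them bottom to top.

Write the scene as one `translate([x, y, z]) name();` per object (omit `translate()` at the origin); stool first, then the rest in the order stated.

stool();
translate([75, 16, 407]) open_box();
translate([78, 24, 650]) open_box_2();
translate([85, 25, 849]) open_box_3();
translate([91, 29, 948]) open_box_4();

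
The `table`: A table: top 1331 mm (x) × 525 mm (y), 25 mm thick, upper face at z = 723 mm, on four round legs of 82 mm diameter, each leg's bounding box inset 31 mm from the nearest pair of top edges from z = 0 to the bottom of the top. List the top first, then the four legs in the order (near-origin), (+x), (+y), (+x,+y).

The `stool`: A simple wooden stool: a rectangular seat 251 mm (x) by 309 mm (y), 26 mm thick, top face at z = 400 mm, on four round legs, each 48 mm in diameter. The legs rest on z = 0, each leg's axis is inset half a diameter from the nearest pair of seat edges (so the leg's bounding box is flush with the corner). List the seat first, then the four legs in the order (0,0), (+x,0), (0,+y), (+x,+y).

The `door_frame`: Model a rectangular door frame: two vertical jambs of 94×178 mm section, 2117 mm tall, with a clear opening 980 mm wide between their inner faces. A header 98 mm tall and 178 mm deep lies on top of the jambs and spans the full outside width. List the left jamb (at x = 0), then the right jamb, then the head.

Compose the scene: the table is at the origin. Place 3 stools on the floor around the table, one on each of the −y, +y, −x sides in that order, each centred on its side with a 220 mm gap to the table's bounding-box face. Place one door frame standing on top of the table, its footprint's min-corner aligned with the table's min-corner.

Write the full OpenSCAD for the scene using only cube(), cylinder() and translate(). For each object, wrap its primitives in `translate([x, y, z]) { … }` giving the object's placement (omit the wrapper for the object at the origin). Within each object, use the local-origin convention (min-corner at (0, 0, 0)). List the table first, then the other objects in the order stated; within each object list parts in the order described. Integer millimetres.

translate([0, 0, 698]) cube([1331, 525, 25]);
translate([72, 72, 0]) cylinder(h = 698, r = 41);
translate([1259, 72, 0]) cylinder(h = 698, r = 41);
translate([72, 453, 0]) cylinder(h = 698, r = 41);
translate([1259, 453, 0]) cylinder(h = 698, r = 41);
translate([540, -529, 0]) {
  translate([0, 0, 374]) cube([251, 309, 26]);
  translate([24, 24, 0]) cylinder(h = 374, r = 24);
  translate([227, 24, 0]) cylinder(h = 374, r = 24);
  translate([24, 285, 0]) cylinder(h = 374, r = 24);
  translate([227, 285, 0]) cylinder(h = 374, r = 24);
}
translate([540, 745, 0]) {
  translate([0, 0, 374]) cube([251, 309, 26]);
  translate([24, 24, 0]) cylinder(h = 374, r = 24);
  translate([227, 24, 0]) cylinder(h = 374, r = 24);
  translate([24, 285, 0]) cylinder(h = 374, r = 24);
  translate([227, 285, 0]) cylinder(h = 374, r = 24);
}
translate([-471, 108, 0]) {
  translate([0, 0, 374]) cube([251, 309, 26]);
  translate([24, 24, 0]) cylinder(h = 374, r = 24);
  translate([227, 24, 0]) cylinder(h = 374, r = 24);
  translate([24, 285, 0]) cylinder(h = 374, r = 24);
  translate([227, 285, 0]) cylinder(h = 374, r = 24);
}
translate([0, 0, 723]) {
  cube([94, 178, 2117]);
  translate([1074, 0, 0]) cube([94, 178, 2117]);
  translate([0, 0, 2117]) cube([1168, 178, 98]);
}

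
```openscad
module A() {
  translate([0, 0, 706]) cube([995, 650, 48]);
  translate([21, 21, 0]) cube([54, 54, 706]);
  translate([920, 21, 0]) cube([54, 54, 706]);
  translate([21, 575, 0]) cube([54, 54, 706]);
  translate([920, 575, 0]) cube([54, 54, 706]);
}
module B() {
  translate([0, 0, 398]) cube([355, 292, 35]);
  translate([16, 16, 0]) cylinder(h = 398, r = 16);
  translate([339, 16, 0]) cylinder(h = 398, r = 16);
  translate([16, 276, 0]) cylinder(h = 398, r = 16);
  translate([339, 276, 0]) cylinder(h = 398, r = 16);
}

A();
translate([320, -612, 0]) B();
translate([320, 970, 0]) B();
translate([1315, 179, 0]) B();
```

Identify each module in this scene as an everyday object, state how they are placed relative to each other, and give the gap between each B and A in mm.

A is a table. B is a stool. Three stools sit around the table at the −y, +y, +x sides. The gap between each stool and the table is 320 mm.

Each stool's nearest face is 320 mm from the table's bounding box.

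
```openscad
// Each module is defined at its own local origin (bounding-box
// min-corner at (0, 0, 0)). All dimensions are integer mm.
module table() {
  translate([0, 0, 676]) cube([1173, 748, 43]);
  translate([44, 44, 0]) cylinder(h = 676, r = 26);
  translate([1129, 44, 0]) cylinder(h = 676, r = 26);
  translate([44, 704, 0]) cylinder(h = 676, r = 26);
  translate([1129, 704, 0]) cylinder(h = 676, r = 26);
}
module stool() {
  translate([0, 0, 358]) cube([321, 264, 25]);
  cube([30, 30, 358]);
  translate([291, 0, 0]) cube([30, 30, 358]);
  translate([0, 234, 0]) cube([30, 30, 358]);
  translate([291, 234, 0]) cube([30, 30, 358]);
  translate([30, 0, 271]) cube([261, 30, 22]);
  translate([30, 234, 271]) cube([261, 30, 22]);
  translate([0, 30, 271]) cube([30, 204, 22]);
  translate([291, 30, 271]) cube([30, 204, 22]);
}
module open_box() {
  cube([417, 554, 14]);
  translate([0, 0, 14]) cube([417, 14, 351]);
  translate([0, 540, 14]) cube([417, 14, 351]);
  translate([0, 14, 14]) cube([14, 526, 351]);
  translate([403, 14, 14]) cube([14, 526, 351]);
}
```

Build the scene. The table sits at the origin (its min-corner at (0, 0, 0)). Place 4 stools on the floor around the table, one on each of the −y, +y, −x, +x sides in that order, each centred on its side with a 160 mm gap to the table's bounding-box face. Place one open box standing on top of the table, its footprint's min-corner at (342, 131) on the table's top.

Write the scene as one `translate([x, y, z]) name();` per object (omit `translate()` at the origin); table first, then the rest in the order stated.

table();
translate([426, -424, 0]) stool();
translate([426, 908, 0]) stool();
translate([-481, 242, 0]) stool();
translate([1333, 242, 0]) stool();
translate([342, 131, 719]) open_box();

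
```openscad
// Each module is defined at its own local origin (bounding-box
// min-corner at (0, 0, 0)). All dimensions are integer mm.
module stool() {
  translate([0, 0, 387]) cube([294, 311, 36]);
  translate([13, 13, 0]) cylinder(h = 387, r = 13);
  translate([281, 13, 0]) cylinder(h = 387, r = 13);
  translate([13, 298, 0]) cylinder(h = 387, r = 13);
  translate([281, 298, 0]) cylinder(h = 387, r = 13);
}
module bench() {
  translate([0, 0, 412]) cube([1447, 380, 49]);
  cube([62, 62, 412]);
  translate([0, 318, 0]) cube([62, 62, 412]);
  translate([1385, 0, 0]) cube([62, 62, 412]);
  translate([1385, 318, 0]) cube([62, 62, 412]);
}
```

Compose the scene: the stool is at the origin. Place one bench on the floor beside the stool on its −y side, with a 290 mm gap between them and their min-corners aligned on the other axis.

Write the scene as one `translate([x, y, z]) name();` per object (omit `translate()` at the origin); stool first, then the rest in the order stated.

stool();
translate([0, -670, 0]) bench();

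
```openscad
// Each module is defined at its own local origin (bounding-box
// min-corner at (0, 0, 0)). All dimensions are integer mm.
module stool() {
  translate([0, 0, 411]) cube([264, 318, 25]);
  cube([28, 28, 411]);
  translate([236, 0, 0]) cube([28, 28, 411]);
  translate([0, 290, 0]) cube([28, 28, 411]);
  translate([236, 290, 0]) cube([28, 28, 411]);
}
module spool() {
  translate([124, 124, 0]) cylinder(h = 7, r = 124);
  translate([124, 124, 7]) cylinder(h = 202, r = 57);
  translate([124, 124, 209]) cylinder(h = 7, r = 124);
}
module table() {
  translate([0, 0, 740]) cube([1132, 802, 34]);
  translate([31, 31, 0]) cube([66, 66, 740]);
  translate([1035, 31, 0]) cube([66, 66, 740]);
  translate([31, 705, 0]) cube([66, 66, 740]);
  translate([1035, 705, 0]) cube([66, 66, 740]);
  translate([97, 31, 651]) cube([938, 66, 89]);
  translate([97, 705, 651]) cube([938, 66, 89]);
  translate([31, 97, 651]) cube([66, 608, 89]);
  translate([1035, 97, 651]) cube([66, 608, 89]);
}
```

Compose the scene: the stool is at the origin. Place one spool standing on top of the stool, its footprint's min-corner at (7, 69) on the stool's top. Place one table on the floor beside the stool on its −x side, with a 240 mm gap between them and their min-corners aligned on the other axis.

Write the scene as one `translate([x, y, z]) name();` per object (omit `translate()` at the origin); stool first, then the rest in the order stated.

stool();
translate([7, 69, 436]) spool();
translate([-1372, 0, 0]) table();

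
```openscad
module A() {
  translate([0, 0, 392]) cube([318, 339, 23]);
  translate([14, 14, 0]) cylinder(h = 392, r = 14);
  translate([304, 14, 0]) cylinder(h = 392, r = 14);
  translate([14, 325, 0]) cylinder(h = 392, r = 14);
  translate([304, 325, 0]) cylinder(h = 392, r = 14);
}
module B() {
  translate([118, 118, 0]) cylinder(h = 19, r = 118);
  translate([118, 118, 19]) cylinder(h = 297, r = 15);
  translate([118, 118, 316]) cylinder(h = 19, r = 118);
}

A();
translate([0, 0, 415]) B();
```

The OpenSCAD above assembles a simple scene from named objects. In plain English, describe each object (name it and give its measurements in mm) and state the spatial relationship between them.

A is a simple wooden stool: a rectangular seat 318 mm (x) by 339 mm (y), 23 mm thick, top face at z = 415 mm, on four round legs, each 28 mm in diameter. The legs rest on z = 0, each leg's axis is inset half a diameter from the nearest pair of seat edges (so the leg's bounding box is flush with the corner).

B is a spool: two coaxial disc flanges of radius 118 mm and thickness 19 mm, joined by a core cylinder of radius 15 mm and height 297 mm. The lower flange rests on z = 0 and the three cylinders share a vertical axis.

The spool is on top of the stool.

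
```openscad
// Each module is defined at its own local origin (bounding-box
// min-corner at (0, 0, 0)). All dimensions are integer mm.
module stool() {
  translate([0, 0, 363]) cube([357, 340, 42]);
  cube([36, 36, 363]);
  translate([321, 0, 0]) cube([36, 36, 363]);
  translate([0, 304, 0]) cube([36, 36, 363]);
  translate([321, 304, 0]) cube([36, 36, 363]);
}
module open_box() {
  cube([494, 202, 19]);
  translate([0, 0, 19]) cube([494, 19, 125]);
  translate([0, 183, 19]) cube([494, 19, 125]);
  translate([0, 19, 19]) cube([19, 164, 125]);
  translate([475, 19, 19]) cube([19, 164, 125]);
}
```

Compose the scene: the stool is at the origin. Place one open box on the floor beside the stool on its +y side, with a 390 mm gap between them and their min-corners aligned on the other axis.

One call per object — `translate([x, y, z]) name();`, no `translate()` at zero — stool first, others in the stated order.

stool();
translate([0, 730, 0]) open_box();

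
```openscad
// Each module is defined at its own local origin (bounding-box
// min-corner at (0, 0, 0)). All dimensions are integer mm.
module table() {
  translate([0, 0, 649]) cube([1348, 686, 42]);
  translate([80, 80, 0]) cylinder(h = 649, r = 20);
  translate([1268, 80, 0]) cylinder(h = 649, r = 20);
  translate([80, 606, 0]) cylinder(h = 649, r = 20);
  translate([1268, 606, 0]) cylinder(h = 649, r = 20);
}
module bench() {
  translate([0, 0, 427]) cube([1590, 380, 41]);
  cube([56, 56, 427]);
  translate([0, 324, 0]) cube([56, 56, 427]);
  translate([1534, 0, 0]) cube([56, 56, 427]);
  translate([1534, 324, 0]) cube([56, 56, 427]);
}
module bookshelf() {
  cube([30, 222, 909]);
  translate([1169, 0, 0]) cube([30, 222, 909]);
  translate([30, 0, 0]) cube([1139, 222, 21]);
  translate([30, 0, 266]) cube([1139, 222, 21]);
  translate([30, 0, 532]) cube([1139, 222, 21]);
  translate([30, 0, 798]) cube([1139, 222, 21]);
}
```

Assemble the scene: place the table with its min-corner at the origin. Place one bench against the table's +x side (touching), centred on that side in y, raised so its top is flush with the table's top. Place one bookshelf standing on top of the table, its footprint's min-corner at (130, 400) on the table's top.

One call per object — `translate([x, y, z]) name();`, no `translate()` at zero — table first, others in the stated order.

table();
translate([1348, 153, 223]) bench();
translate([130, 400, 691]) bookshelf();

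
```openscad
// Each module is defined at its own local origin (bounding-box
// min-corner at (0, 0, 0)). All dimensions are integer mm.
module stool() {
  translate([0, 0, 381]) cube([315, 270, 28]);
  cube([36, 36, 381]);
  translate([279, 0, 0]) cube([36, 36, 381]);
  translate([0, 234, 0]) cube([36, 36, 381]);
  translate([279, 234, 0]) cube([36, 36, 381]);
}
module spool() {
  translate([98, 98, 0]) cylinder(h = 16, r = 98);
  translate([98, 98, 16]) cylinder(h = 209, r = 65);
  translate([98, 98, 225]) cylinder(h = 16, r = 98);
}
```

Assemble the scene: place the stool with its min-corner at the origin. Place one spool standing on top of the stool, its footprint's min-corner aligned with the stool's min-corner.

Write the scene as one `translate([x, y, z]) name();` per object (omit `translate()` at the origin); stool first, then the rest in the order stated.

stool();
translate([0, 0, 409]) spool();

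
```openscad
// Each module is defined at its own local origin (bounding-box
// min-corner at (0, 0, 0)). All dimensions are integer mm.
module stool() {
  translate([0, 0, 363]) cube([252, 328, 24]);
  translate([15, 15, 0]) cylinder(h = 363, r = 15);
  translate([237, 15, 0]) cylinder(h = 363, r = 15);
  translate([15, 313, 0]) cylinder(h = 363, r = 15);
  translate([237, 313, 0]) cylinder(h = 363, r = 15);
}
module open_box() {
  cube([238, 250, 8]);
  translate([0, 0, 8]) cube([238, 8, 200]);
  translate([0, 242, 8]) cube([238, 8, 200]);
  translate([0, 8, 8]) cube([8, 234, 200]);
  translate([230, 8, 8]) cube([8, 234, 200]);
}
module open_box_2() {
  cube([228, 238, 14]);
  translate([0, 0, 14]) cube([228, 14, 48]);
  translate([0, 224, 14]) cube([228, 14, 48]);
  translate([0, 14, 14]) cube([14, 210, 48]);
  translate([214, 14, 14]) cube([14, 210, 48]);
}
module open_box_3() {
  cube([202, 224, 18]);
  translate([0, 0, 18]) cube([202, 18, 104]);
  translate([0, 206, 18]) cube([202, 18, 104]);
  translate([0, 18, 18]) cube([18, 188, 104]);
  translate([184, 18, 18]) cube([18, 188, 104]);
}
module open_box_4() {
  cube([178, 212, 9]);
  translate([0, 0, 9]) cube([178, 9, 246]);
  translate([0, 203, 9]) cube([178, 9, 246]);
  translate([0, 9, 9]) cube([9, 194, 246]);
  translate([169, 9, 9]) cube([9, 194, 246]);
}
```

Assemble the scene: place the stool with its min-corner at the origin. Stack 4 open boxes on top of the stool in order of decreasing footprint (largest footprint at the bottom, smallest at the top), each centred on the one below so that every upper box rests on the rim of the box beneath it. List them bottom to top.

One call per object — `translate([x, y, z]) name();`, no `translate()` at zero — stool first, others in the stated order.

stool();
translate([7, 39, 387]) open_box();
translate([12, 45, 595]) open_box_2();
translate([25, 52, 657]) open_box_3();
translate([37, 58, 779]) open_box_4();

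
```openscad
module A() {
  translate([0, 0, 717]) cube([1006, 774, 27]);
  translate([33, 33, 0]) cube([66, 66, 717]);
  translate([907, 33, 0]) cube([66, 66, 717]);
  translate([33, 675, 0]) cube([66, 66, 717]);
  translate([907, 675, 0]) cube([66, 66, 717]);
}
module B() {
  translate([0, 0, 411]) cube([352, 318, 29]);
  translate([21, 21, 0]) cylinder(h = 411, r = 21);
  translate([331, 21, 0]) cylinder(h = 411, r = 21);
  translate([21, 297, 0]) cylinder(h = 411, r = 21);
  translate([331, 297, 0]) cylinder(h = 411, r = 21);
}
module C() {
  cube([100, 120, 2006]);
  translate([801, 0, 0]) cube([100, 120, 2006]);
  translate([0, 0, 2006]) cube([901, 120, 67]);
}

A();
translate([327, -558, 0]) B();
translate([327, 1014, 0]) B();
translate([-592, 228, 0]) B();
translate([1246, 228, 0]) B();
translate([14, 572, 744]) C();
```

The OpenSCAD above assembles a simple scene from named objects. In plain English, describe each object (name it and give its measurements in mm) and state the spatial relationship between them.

A is a rectangular dining table. The top is 1006×774×27 mm with its upper surface at z = 744 mm. It stands on four 66×66 mm square legs, each inset 33 mm from the nearest pair of top edges, running from the floor to the underside of the top.

B is a simple wooden stool: a rectangular seat 352 mm (x) by 318 mm (y), 29 mm thick, top face at z = 440 mm, on four round legs, each 42 mm in diameter. The legs rest on z = 0, each leg's axis is inset half a diameter from the nearest pair of seat edges (so the leg's bounding box is flush with the corner).

C is a door frame. The clear opening is 701 mm wide and 2006 mm high. Two 100 mm wide jambs, 120 mm deep, stand either side of the opening from the floor to the top of the opening. A 67 mm thick head sits across the top of both jambs, spanning the full outside width of the frame.

Four stools sit around the table at the −y, +y, −x, +x sides. The door frame is on top of the table.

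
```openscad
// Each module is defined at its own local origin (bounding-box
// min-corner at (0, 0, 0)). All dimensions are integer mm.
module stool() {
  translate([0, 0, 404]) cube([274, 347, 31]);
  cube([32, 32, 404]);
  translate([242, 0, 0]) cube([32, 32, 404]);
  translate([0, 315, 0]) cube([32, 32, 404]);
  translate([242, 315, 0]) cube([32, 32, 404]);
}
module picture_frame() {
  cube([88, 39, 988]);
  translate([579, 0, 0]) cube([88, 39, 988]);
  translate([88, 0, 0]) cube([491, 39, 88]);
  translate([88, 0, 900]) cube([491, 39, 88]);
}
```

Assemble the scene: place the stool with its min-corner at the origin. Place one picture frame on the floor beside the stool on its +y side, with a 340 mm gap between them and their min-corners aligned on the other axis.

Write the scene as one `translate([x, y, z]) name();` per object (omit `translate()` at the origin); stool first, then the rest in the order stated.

stool();
translate([0, 687, 0]) picture_frame();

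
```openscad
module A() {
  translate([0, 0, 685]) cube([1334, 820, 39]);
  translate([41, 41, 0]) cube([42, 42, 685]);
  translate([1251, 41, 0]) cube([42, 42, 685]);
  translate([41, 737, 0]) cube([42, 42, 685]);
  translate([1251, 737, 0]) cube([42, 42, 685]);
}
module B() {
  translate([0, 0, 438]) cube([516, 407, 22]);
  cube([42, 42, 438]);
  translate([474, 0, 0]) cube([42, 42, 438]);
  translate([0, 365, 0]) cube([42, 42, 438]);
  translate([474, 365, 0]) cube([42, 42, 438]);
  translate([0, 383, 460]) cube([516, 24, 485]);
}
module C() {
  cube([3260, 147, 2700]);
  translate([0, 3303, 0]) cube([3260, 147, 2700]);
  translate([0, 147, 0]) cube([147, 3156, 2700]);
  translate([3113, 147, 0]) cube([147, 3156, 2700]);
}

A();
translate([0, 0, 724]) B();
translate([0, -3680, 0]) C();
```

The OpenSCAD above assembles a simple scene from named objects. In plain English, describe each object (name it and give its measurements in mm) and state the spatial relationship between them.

A is a table: top 1334 mm (x) × 820 mm (y), 39 mm thick, upper face at z = 724 mm, on four 42×42 mm square legs, each inset 41 mm from the nearest pair of top edges, running from z = 0 to the bottom of the top.

B is a chair: 516×407 mm seat, 22 mm thick, top at z = 460 mm, on four 42 mm square corner legs flush with the seat edges. A 24 mm thick backrest slab spans the full seat width, extending 485 mm above the seat top, its back face flush with the seat's +y edge.

C is a box-shaped house frame (walls only): outside footprint 3260×3450 mm, wall height 2700 mm, wall thickness 147 mm. The two y-facing walls run the full x-width; the two x-facing walls fit between the inner faces of the y-facing walls.

The chair is on top of the table. The house frame is on the floor beside the table on its −y side.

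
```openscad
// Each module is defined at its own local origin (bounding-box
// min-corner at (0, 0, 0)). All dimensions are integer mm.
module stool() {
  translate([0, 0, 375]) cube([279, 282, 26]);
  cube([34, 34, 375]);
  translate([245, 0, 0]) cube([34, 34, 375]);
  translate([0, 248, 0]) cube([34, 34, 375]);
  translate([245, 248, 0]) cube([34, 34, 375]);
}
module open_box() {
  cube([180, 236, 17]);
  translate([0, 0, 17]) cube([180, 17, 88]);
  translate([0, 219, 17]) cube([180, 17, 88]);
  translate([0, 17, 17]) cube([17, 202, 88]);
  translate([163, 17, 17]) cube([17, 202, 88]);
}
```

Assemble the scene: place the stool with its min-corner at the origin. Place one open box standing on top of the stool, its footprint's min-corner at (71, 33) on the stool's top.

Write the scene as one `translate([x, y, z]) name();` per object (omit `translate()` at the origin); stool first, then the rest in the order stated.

stool();
translate([71, 33, 401]) open_box();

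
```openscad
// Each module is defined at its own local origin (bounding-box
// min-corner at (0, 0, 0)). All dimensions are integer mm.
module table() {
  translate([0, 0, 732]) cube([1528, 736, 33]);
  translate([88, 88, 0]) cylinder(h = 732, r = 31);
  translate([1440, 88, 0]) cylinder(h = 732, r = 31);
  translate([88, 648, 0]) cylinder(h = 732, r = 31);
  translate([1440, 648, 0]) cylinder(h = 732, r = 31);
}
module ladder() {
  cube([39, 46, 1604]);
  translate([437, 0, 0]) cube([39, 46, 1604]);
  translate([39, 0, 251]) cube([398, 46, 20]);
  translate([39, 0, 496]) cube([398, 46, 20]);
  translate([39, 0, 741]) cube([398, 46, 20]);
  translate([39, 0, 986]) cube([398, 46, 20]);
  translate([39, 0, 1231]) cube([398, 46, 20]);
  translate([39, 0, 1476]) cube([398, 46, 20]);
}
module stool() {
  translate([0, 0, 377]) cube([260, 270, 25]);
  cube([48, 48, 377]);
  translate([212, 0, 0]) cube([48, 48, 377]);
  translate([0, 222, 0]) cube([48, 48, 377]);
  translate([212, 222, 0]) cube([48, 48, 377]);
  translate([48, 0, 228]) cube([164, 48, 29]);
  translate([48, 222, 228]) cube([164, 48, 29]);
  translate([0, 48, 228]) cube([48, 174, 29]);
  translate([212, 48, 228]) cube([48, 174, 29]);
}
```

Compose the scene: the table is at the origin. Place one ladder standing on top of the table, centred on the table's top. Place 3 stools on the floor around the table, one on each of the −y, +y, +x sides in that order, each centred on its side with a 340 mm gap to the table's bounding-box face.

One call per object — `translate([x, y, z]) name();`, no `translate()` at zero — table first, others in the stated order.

table();
translate([526, 345, 765]) ladder();
translate([634, -610, 0]) stool();
translate([634, 1076, 0]) stool();
translate([1868, 233, 0]) stool();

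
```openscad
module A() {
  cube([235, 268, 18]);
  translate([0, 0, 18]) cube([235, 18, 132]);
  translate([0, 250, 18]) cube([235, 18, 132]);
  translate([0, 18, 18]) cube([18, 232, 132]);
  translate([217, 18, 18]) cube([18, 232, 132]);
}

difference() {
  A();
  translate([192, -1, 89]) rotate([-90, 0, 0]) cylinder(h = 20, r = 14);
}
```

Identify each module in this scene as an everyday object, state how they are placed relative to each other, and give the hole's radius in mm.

The subtracted cylinder has r = 14 mm.

A is an open box. The open box has a circular hole through its front wall. The hole's radius is 14 mm.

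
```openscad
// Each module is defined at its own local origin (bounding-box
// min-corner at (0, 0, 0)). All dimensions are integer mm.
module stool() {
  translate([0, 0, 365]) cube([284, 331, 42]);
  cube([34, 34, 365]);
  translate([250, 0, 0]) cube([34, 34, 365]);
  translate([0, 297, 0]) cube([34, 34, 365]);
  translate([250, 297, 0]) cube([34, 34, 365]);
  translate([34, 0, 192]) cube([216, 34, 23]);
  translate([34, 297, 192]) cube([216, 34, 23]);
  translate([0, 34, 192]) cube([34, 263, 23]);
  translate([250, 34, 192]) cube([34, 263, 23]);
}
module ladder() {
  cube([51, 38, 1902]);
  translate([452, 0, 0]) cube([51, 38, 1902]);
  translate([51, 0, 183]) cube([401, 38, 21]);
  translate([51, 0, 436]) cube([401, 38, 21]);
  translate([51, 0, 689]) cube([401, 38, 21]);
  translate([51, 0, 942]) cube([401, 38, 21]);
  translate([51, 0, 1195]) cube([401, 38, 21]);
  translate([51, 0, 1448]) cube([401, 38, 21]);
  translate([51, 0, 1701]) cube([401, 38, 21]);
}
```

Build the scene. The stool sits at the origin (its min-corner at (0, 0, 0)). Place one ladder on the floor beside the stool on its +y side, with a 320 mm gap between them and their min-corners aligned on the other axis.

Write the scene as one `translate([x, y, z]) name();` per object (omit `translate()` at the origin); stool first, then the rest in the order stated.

stool();
translate([0, 651, 0]) ladder();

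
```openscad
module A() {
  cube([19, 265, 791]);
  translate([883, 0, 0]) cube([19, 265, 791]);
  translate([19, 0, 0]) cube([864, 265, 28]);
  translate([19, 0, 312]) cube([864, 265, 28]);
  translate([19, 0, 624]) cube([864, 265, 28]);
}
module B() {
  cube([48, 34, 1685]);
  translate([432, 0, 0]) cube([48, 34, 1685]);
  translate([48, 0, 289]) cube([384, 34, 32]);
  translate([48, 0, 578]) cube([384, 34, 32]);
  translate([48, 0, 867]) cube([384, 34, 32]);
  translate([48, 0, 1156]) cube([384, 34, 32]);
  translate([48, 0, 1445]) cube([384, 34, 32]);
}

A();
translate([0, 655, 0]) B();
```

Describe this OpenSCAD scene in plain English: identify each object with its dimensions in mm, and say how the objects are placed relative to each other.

A is an open bookshelf. Two side panels, each 19 mm thick, 265 mm deep and 791 mm tall, stand 902 mm apart (outside-to-outside). Between them sit 3 shelves, each 28 mm thick and 265 mm deep, spanning the full gap between the sides. The bottom shelf rests on the floor (its underside at z = 0) and the clear gap between one shelf's top and the next shelf's underside is 284 mm.

B is a straight ladder. Two 48×34 mm vertical rails, 1685 mm tall, stand 480 mm apart (outside-to-outside) with their front faces coplanar on the −y side. 5 rungs, each 34 mm deep and 32 mm tall, span between the inner faces of the rails, front faces flush with the rails. The lowest rung's underside is at z = 289 mm and rungs are spaced 289 mm apart (underside to underside).

The ladder is on the floor beside the bookshelf on its +y side.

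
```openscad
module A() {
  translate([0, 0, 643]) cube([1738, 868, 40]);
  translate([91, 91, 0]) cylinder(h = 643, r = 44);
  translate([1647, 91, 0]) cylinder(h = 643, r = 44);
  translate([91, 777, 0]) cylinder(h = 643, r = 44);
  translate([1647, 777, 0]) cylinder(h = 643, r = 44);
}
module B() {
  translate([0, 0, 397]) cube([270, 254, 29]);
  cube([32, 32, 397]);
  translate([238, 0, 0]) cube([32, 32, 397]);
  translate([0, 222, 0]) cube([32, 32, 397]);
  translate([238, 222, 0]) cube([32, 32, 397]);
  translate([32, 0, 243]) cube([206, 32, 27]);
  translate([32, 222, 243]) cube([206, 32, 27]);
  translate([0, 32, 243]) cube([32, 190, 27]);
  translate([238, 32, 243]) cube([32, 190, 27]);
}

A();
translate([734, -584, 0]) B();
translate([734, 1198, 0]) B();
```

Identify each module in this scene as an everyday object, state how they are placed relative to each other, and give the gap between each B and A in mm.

Each stool's nearest face is 330 mm from the table's bounding box.

A is a table. B is a stool. Two stools sit around the table at the −y, +y sides. The gap between each stool and the table is 330 mm.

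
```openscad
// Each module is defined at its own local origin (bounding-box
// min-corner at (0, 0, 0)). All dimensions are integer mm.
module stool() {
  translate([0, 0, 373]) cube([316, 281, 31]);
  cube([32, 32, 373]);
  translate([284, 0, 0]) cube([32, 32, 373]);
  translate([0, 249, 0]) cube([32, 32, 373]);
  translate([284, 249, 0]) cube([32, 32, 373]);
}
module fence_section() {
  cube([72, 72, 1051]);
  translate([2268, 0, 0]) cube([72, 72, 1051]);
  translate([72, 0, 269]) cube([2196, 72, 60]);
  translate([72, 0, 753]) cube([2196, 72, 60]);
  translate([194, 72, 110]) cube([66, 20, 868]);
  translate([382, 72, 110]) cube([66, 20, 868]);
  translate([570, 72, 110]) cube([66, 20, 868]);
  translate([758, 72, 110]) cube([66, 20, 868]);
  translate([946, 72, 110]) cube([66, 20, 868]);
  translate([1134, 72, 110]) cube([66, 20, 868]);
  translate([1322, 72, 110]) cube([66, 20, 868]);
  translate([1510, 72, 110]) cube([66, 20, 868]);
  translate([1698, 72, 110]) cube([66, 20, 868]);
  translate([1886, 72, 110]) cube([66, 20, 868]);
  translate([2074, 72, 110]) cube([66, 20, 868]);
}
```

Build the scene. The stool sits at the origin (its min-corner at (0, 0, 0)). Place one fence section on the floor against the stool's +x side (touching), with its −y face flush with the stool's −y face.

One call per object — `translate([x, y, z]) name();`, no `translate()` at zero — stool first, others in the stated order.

stool();
translate([316, 0, 0]) fence_section();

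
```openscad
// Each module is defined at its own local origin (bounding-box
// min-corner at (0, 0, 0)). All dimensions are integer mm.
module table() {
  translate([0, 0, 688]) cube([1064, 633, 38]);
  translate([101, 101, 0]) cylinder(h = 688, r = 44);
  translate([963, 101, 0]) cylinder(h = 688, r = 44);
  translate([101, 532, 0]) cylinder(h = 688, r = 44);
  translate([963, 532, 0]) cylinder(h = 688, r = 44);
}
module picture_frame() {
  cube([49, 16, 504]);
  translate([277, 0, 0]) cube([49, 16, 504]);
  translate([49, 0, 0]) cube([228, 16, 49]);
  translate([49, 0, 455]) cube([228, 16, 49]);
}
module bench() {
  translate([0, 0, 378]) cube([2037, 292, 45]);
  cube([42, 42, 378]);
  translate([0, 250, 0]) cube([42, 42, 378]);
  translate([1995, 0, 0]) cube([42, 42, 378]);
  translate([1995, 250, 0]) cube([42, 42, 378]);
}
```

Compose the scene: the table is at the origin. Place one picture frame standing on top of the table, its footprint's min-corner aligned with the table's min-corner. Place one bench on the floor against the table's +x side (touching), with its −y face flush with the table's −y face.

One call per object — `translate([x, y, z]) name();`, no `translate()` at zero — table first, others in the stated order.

table();
translate([0, 0, 726]) picture_frame();
translate([1064, 0, 0]) bench();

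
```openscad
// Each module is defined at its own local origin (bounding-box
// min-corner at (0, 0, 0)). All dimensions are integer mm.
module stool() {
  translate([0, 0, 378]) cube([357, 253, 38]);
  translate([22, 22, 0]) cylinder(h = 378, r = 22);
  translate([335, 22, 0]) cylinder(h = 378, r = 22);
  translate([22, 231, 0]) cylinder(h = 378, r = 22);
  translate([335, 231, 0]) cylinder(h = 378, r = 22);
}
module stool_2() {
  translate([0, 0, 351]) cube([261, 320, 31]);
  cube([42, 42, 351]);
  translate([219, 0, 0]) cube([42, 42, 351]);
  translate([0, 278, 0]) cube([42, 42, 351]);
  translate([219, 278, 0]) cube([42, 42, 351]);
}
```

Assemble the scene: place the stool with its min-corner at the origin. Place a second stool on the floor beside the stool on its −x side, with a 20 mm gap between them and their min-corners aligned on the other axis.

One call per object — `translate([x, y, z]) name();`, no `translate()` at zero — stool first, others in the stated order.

stool();
translate([-281, 0, 0]) stool_2();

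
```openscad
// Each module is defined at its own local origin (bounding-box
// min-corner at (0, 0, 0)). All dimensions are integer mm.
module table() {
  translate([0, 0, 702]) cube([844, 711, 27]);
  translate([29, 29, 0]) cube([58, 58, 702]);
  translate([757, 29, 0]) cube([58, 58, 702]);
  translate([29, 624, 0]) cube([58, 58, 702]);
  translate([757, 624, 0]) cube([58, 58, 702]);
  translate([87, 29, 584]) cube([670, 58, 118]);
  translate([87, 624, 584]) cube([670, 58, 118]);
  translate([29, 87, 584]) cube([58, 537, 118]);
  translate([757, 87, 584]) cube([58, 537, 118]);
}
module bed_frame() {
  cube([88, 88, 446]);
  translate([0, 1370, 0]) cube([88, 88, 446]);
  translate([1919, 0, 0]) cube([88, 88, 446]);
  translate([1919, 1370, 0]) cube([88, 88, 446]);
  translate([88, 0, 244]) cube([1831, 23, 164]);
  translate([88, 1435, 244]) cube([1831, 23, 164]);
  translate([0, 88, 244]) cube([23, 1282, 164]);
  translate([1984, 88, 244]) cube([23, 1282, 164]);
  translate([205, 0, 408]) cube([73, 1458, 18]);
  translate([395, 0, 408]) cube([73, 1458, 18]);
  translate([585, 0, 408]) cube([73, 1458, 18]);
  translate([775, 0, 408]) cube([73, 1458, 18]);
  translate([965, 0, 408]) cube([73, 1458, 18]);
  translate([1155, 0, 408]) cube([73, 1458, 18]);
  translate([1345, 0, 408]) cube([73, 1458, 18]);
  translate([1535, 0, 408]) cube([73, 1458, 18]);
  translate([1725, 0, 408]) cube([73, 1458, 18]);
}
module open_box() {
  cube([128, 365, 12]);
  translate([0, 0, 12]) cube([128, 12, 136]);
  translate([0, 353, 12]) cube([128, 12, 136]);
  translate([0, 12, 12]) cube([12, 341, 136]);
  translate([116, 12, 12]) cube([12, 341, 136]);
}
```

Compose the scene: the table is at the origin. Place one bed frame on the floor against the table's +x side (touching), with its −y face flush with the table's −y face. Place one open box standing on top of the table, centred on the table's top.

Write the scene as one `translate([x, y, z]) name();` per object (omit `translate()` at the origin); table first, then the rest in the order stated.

table();
translate([844, 0, 0]) bed_frame();
translate([358, 173, 729]) open_box();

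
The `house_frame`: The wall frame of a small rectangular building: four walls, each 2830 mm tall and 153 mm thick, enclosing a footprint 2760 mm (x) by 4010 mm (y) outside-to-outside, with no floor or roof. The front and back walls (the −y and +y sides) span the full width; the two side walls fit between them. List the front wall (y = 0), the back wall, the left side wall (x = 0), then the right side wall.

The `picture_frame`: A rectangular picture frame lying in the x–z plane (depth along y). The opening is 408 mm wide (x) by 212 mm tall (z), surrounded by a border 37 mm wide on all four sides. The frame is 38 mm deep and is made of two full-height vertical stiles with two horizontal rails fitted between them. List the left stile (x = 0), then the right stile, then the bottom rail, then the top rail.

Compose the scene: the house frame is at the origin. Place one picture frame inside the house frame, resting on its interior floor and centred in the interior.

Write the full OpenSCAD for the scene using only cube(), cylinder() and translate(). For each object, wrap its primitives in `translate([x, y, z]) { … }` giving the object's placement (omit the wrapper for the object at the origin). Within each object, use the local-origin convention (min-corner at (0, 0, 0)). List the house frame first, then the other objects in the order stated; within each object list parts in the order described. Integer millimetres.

cube([2760, 153, 2830]);
translate([0, 3857, 0]) cube([2760, 153, 2830]);
translate([0, 153, 0]) cube([153, 3704, 2830]);
translate([2607, 153, 0]) cube([153, 3704, 2830]);
translate([1139, 1986, 0]) {
  cube([37, 38, 286]);
  translate([445, 0, 0]) cube([37, 38, 286]);
  translate([37, 0, 0]) cube([408, 38, 37]);
  translate([37, 0, 249]) cube([408, 38, 37]);
}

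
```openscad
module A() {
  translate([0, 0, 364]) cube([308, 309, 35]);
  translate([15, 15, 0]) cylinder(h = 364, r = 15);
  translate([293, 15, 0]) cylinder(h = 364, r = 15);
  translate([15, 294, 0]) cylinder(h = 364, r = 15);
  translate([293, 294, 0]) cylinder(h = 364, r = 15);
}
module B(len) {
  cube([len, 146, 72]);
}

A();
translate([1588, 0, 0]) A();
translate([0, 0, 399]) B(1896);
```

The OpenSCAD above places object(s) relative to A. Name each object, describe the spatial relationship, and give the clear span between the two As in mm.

Second stool starts at x = 1588; first ends at x = 308; clear span = 1588 − 308 = 1280 mm.

A is a stool. B is a beam. A beam spans the tops of two stools. The clear span between the two stools is 1280 mm.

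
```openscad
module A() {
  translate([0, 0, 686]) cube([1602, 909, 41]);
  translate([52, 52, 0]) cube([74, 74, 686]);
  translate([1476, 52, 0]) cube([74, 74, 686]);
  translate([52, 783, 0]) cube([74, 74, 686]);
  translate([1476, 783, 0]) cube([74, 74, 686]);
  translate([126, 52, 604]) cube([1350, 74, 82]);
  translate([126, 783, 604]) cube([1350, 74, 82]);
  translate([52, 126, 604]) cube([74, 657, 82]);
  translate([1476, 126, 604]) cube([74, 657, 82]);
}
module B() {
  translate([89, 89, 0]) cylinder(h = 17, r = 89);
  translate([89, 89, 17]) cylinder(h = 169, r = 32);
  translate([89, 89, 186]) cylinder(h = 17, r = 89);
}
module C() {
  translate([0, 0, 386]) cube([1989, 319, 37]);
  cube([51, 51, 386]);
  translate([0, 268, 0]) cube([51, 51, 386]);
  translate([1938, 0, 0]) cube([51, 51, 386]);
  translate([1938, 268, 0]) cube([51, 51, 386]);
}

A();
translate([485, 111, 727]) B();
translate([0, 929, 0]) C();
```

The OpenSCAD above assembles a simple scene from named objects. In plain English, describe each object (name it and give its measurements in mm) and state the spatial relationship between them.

A is a table: top 1602 mm (x) × 909 mm (y), 41 mm thick, upper face at z = 727 mm, on four 74×74 mm square legs, each inset 52 mm from the nearest pair of top edges, running from z = 0 to the bottom of the top. Four apron rails, 74 mm thick and 82 mm tall, run between adjacent legs with their top edges flush with the underside of the top and their outer faces flush with the legs' outer faces.

B is a spool: two coaxial disc flanges of radius 89 mm and thickness 17 mm, joined by a core cylinder of radius 32 mm and height 169 mm. The lower flange rests on z = 0 and the three cylinders share a vertical axis.

C is a long wooden bench with a 1989 mm (x) × 319 mm (y) seat, 37 mm thick, its top surface 423 mm above the floor. Four 51 mm square legs at the seat corners, flush with the edges, run from z = 0 to the seat underside.

The spool is on top of the table. The bench is on the floor beside the table on its +y side.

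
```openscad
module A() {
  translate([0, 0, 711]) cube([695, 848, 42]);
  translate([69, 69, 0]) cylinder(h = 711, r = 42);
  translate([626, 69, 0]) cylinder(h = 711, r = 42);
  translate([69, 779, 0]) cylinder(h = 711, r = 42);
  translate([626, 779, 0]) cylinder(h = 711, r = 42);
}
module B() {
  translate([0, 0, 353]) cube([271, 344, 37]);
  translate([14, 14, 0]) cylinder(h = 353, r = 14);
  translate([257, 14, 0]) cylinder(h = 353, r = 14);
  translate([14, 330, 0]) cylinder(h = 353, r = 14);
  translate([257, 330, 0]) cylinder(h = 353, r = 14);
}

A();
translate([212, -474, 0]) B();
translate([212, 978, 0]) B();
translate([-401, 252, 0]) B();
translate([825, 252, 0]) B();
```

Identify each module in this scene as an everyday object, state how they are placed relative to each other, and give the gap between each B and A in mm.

A is a table. B is a stool. Four stools sit around the table at the −y, +y, −x, +x sides. The gap between each stool and the table is 130 mm.

Each stool's nearest face is 130 mm from the table's bounding box.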